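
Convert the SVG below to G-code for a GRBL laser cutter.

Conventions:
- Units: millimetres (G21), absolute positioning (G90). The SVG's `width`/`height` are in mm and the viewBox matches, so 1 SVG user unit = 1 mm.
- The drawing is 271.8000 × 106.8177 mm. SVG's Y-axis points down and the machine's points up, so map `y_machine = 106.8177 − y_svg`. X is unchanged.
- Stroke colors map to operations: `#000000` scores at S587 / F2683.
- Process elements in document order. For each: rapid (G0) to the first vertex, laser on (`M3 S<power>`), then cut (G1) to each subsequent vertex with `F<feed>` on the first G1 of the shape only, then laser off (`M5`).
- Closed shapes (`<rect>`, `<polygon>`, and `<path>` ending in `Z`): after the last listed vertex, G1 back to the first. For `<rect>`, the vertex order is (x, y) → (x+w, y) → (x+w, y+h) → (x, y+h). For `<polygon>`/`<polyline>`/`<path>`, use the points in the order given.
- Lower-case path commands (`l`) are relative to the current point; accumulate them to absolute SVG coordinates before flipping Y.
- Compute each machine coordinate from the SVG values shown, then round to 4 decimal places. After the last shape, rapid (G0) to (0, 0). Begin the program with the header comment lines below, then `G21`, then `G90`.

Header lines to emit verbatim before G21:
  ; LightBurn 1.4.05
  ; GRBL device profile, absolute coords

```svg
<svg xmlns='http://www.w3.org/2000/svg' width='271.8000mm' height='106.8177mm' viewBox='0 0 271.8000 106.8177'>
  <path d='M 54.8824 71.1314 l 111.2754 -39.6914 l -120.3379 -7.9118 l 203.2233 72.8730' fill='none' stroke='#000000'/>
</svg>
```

viewBox `0 0 271.8000 106.8177` with mm width/height → 1 unit = 1 mm. Flip: y_m = 106.8177 − y_svg.

**Shape 1** — `<path>` open polyline, stroke `#000000` → score (S587, F2683). Machine vertices: (54.8824,35.6863) → (166.1578,75.3777) → (45.8199,83.2895) → (249.0432,10.4165). Open path.

; LightBurn 1.4.05
; GRBL device profile, absolute coords
G21
G90
G0 X54.8824 Y35.6863
M3 S587
G1 X166.1578 Y75.3777 F2683
G1 X45.8199 Y83.2895
G1 X249.0432 Y10.4165
M5
G0 X0.0000 Y0.0000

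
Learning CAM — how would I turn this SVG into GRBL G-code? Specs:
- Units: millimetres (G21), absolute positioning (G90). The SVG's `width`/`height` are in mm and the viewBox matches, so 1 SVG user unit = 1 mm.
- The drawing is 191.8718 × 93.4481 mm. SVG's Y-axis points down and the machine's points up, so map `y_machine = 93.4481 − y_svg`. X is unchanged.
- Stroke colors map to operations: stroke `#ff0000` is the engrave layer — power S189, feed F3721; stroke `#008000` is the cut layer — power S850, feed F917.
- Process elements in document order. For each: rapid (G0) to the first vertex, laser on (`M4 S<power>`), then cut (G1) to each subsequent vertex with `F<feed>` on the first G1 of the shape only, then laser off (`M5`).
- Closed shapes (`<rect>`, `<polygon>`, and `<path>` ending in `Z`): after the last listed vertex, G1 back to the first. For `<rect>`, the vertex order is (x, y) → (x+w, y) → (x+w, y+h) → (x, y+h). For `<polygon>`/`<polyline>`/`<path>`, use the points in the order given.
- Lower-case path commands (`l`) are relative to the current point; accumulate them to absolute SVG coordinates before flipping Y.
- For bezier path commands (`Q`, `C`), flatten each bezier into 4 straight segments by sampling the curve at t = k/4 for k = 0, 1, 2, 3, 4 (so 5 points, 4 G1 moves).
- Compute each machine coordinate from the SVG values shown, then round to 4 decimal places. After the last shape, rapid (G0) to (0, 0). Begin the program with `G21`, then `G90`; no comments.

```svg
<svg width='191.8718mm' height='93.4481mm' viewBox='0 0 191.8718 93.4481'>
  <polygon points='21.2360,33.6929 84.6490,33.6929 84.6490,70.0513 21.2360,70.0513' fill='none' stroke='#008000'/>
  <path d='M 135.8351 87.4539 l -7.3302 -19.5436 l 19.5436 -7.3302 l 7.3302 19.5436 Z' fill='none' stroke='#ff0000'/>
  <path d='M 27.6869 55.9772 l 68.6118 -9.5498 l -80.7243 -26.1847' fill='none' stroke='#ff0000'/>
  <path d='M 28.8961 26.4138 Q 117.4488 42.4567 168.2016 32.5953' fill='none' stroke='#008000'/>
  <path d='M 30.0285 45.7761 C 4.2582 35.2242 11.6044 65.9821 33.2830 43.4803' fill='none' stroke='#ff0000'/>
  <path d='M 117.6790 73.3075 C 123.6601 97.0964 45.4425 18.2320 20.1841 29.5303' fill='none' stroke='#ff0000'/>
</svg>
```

Since the viewBox matches the mm dimensions, user units are millimetres directly. The only transform is the Y-flip y_m = 93.4481 − y_svg.

Shape 1 is a rectangle drawn with `<polygon>`. Its stroke #008000 means cut at S850, F917. After flipping Y the toolpath is (21.2360,59.7552) → (84.6490,59.7552) → (84.6490,23.3968) → (21.2360,23.3968) → (21.2360,59.7552), returning to the start.

Shape 2 is a regular polygon drawn with `<path>`. Its stroke #ff0000 means engrave at S189, F3721. After flipping Y the toolpath is (135.8351,5.9942) → (128.5049,25.5378) → (148.0485,32.8680) → (155.3787,13.3244) → (135.8351,5.9942), returning to the start.

Shape 3 is a open polyline drawn with `<path>`. Its stroke #ff0000 means engrave at S189, F3721. After flipping Y the toolpath is (27.6869,37.4709) → (96.2987,47.0207) → (15.5744,73.2054).

Shape 4 is a quadratic bezier drawn with `<path>`. Its stroke #008000 means cut at S850, F917. After flipping Y the toolpath is (28.8961,67.0343) → (70.8100,60.6319) → (107.9988,57.4675) → (140.4627,57.5411) → (168.2016,60.8528).

Shape 5 is a cubic bezier drawn with `<path>`. Its stroke #ff0000 means engrave at S189, F3721. After flipping Y the toolpath is (30.0285,47.6720) → (16.6166,49.3180) → (13.8624,44.3387) → (20.0049,41.6000) → (33.2830,49.9678).

Shape 6 is a cubic bezier drawn with `<path>`. Its stroke #ff0000 means engrave at S189, F3721. After flipping Y the toolpath is (117.6790,20.1406) → (108.5207,18.5337) → (80.6464,37.3452) → (46.9147,58.4988) → (20.1841,63.9178).

G21
G90
G0 X21.2360 Y59.7552
M4 S850
G1 X84.6490 Y59.7552 F917
G1 X84.6490 Y23.3968
G1 X21.2360 Y23.3968
G1 X21.2360 Y59.7552
M5
G0 X135.8351 Y5.9942
M4 S189
G1 X128.5049 Y25.5378 F3721
G1 X148.0485 Y32.8680
G1 X155.3787 Y13.3244
G1 X135.8351 Y5.9942
M5
G0 X27.6869 Y37.4709
M4 S189
G1 X96.2987 Y47.0207 F3721
G1 X15.5744 Y73.2054
M5
G0 X28.8961 Y67.0343
M4 S850
G1 X70.8100 Y60.6319 F917
G1 X107.9988 Y57.4675
G1 X140.4627 Y57.5411
G1 X168.2016 Y60.8528
M5
G0 X30.0285 Y47.6720
M4 S189
G1 X16.6166 Y49.3180 F3721
G1 X13.8624 Y44.3387
G1 X20.0049 Y41.6000
G1 X33.2830 Y49.9678
M5
G0 X117.6790 Y20.1406
M4 S189
G1 X108.5207 Y18.5337 F3721
G1 X80.6464 Y37.3452
G1 X46.9147 Y58.4988
G1 X20.1841 Y63.9178
M5
G0 X0.0000 Y0.0000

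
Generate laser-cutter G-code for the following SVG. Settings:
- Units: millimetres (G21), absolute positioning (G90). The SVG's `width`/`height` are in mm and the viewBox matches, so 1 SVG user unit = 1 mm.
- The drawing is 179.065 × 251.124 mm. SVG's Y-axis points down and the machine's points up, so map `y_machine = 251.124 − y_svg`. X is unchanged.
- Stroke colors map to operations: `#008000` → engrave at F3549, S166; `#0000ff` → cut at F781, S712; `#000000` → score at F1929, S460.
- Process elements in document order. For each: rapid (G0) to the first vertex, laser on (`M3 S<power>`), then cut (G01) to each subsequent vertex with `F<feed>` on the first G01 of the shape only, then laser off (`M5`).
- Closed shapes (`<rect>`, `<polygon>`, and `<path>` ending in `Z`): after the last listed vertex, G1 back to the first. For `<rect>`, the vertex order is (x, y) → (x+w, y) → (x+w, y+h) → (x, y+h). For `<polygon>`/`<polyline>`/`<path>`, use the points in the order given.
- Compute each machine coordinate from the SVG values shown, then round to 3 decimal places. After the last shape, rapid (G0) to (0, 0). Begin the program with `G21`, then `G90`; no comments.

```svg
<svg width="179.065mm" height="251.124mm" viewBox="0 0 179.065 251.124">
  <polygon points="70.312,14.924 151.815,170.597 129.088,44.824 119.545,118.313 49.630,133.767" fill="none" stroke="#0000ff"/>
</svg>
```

1 u = 1 mm; y_m = 251.124 − y.

[1] `<polygon>` closed polygon, #0000ff→cut S712 F781: (70.312,236.200) → (151.815,80.527) → (129.088,206.300) → (119.545,132.811) → (49.630,117.357) → (70.312,236.200) (closed)

G21
G90
G0 X70.312 Y236.200
M3 S712
G01 X151.815 Y80.527 F781
G01 X129.088 Y206.300
G01 X119.545 Y132.811
G01 X49.630 Y117.357
G01 X70.312 Y236.200
M5
G0 X0.000 Y0.000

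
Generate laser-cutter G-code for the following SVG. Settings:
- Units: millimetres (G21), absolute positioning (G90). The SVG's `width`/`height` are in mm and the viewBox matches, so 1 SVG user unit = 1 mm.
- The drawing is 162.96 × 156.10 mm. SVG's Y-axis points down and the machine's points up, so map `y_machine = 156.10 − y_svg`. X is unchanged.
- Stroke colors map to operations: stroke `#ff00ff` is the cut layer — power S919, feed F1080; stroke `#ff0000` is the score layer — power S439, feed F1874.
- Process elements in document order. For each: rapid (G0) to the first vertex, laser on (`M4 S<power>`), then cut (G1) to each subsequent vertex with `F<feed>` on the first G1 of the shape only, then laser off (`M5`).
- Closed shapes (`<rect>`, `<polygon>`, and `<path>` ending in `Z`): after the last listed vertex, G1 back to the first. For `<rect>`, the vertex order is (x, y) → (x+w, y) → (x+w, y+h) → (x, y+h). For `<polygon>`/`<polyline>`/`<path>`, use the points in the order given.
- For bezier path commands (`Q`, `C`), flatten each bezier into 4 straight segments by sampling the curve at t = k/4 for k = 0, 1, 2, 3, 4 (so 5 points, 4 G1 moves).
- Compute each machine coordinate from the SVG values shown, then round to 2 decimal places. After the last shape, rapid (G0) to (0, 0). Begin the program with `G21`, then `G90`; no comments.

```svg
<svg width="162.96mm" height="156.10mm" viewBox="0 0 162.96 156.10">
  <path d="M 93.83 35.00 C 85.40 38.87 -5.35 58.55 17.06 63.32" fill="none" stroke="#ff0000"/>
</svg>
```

G21
G90
G0 X93.83 Y121.10
M4 S439
G1 X75.13 Y115.71 F1874
G1 X43.88 Y107.28
G1 X18.42 Y98.67
G1 X17.06 Y92.78
M5
G0 X0.00 Y0.00

viewBox `0 0 162.96 156.10` with mm width/height → 1 unit = 1 mm. Flip: y_m = 156.10 − y_svg.

**Shape 1** — `<path>` cubic bezier, stroke `#ff0000` → score (S439, F1874). Control points (SVG): P0=(93.83,35.00), P1=(85.40,38.87), P2=(-5.35,58.55), P3=(17.06,63.32); sampled at t=k/4. Machine vertices: (93.83,121.10) → (75.13,115.71) → (43.88,107.28) → (18.42,98.67) → (17.06,92.78). Open path.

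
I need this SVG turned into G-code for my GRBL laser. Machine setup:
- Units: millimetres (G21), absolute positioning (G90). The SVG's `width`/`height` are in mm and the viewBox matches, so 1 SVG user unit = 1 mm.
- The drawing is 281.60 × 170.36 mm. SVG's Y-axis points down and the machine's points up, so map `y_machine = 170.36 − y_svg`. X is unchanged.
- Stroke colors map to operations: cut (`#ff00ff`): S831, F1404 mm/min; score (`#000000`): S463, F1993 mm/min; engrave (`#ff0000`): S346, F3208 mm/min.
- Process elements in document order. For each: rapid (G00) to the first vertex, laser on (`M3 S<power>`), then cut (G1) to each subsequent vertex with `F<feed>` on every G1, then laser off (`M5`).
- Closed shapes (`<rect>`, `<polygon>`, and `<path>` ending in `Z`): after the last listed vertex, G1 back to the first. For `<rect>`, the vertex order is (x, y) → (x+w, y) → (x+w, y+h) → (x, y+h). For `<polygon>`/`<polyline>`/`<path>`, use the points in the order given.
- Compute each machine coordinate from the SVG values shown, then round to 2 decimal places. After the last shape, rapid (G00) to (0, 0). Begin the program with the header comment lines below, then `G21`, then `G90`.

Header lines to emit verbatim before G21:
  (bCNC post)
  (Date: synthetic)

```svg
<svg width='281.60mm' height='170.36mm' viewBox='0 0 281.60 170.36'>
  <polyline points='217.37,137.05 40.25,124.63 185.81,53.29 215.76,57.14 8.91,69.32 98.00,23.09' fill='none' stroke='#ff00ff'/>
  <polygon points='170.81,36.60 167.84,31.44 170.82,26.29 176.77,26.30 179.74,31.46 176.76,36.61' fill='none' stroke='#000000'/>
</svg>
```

(bCNC post)
(Date: synthetic)
G21
G90
G00 X217.37 Y33.31
M3 S831
G1 X40.25 Y45.73 F1404
G1 X185.81 Y117.07 F1404
G1 X215.76 Y113.22 F1404
G1 X8.91 Y101.04 F1404
G1 X98.00 Y147.27 F1404
M5
G00 X170.81 Y133.76
M3 S463
G1 X167.84 Y138.92 F1993
G1 X170.82 Y144.07 F1993
G1 X176.77 Y144.06 F1993
G1 X179.74 Y138.90 F1993
G1 X176.76 Y133.75 F1993
G1 X170.81 Y133.76 F1993
M5
G00 X0.00 Y0.00

Since the viewBox matches the mm dimensions, user units are millimetres directly. The only transform is the Y-flip y_m = 170.36 − y_svg.

Shape 1 is a open polyline drawn with `<polyline>`. Its stroke #ff00ff means cut at S831, F1404. After flipping Y the toolpath is (217.37,33.31) → (40.25,45.73) → (185.81,117.07) → (215.76,113.22) → (8.91,101.04) → (98.00,147.27).

Shape 2 is a regular polygon drawn with `<polygon>`. Its stroke #000000 means score at S463, F1993. After flipping Y the toolpath is (170.81,133.76) → (167.84,138.92) → (170.82,144.07) → (176.77,144.06) → (179.74,138.90) → (176.76,133.75) → (170.81,133.76), returning to the start.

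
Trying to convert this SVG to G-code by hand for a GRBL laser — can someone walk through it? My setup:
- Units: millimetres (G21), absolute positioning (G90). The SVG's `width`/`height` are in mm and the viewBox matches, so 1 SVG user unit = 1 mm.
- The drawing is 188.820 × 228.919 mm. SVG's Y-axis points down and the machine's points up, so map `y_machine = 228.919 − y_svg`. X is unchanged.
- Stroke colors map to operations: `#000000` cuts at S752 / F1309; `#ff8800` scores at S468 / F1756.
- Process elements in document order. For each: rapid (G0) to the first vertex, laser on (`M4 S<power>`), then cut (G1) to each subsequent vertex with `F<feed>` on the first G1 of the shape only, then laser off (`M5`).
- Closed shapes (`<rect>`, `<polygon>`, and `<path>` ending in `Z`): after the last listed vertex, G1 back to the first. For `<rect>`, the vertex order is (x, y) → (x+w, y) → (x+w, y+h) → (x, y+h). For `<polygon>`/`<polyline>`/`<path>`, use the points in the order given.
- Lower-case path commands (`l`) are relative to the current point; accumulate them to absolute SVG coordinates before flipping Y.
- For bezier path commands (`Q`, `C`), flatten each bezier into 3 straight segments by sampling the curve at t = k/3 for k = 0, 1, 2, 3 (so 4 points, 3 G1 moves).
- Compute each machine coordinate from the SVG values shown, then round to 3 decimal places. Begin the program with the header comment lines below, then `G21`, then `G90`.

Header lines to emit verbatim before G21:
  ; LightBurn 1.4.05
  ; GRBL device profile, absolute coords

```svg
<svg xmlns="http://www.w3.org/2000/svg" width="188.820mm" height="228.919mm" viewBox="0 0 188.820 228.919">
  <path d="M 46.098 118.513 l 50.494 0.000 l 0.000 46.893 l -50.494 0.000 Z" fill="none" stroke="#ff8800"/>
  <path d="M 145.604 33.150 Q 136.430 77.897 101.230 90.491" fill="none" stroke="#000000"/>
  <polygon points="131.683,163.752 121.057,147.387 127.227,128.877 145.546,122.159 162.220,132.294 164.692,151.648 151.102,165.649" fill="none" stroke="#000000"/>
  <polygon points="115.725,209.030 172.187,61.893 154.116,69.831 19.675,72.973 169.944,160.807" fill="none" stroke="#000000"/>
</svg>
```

; LightBurn 1.4.05
; GRBL device profile, absolute coords
G21
G90
G0 X46.098 Y110.406
M4 S468
G1 X96.592 Y110.406 F1756
G1 X96.592 Y63.513
G1 X46.098 Y63.513
G1 X46.098 Y110.406
M5
G0 X145.604 Y195.769
M4 S752
G1 X136.596 Y169.510 F1309
G1 X121.805 Y150.397
G1 X101.230 Y138.428
M5
G0 X131.683 Y65.167
M4 S752
G1 X121.057 Y81.532 F1309
G1 X127.227 Y100.042
G1 X145.546 Y106.760
G1 X162.220 Y96.625
G1 X164.692 Y77.271
G1 X151.102 Y63.270
G1 X131.683 Y65.167
M5
G0 X115.725 Y19.889
M4 S752
G1 X172.187 Y167.026 F1309
G1 X154.116 Y159.088
G1 X19.675 Y155.946
G1 X169.944 Y68.112
G1 X115.725 Y19.889
M5

1 u = 1 mm; y_m = 228.919 − y.

[1] `<path>` rectangle, #ff8800→score S468 F1756: (46.098,110.406) → (96.592,110.406) → (96.592,63.513) → (46.098,63.513) → (46.098,110.406) (closed)

[2] `<path>` quadratic bezier, #000000→cut S752 F1309: (145.604,195.769) → (136.596,169.510) → (121.805,150.397) → (101.230,138.428)

[3] `<polygon>` regular polygon, #000000→cut S752 F1309: (131.683,65.167) → (121.057,81.532) → (127.227,100.042) → (145.546,106.760) → (162.220,96.625) → (164.692,77.271) → (151.102,63.270) → (131.683,65.167) (closed)

[4] `<polygon>` closed polygon, #000000→cut S752 F1309: (115.725,19.889) → (172.187,167.026) → (154.116,159.088) → (19.675,155.946) → (169.944,68.112) → (115.725,19.889) (closed)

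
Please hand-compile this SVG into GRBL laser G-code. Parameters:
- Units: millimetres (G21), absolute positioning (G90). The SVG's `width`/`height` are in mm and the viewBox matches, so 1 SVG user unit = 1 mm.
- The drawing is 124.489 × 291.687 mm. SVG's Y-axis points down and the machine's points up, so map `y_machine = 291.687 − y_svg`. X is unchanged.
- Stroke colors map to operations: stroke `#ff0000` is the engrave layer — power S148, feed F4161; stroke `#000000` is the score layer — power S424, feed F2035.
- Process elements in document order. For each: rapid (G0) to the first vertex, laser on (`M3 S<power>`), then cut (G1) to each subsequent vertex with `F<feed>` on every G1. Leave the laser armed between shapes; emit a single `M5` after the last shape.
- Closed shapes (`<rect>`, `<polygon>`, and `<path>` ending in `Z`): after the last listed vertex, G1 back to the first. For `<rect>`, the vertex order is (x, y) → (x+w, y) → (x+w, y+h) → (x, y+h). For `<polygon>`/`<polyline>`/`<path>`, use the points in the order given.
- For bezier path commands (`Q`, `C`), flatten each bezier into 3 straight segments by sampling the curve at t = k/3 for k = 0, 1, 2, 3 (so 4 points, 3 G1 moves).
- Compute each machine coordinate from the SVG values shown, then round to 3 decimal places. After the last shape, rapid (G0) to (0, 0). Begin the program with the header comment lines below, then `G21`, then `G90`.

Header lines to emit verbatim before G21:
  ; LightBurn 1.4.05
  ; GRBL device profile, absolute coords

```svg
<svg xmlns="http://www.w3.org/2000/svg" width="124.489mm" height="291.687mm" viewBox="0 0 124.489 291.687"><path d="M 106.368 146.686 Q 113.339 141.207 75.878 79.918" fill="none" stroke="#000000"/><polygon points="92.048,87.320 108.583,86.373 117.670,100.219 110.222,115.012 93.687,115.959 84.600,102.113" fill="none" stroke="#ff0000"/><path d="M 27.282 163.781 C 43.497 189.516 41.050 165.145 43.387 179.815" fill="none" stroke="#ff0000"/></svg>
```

; LightBurn 1.4.05
; GRBL device profile, absolute coords
G21
G90
G0 X106.368 Y145.001
M3 S424
G1 X106.078 Y154.855 F2035
G1 X95.915 Y177.111 F2035
G1 X75.878 Y211.769 F2035
G0 X92.048 Y204.367
M3 S148
G1 X108.583 Y205.314 F4161
G1 X117.670 Y191.468 F4161
G1 X110.222 Y176.675 F4161
G1 X93.687 Y175.728 F4161
G1 X84.600 Y189.574 F4161
G1 X92.048 Y204.367 F4161
G0 X27.282 Y127.906
M3 S148
G1 X38.145 Y115.571 F4161
G1 X41.776 Y116.830 F4161
G1 X43.387 Y111.872 F4161
M5
G0 X0.000 Y0.000

viewBox `0 0 124.489 291.687` with mm width/height → 1 unit = 1 mm. Flip: y_m = 291.687 − y_svg.

**Shape 1** — `<path>` quadratic bezier, stroke `#000000` → score (S424, F2035). Control points (SVG): P0=(106.368,146.686), P1=(113.339,141.207), P2=(75.878,79.918); sampled at t=k/3. Machine vertices: (106.368,145.001) → (106.078,154.855) → (95.915,177.111) → (75.878,211.769). Open path.

**Shape 2** — `<polygon>` regular polygon, stroke `#ff0000` → engrave (S148, F4161). Machine vertices: (92.048,204.367) → (108.583,205.314) → (117.670,191.468) → (110.222,176.675) → (93.687,175.728) → (84.600,189.574) → (92.048,204.367). Closed: final G1 returns to the first vertex.

**Shape 3** — `<path>` cubic bezier, stroke `#ff0000` → engrave (S148, F4161). Control points (SVG): P0=(27.282,163.781), P1=(43.497,189.516), P2=(41.050,165.145), P3=(43.387,179.815); sampled at t=k/3. Machine vertices: (27.282,127.906) → (38.145,115.571) → (41.776,116.830) → (43.387,111.872). Open path.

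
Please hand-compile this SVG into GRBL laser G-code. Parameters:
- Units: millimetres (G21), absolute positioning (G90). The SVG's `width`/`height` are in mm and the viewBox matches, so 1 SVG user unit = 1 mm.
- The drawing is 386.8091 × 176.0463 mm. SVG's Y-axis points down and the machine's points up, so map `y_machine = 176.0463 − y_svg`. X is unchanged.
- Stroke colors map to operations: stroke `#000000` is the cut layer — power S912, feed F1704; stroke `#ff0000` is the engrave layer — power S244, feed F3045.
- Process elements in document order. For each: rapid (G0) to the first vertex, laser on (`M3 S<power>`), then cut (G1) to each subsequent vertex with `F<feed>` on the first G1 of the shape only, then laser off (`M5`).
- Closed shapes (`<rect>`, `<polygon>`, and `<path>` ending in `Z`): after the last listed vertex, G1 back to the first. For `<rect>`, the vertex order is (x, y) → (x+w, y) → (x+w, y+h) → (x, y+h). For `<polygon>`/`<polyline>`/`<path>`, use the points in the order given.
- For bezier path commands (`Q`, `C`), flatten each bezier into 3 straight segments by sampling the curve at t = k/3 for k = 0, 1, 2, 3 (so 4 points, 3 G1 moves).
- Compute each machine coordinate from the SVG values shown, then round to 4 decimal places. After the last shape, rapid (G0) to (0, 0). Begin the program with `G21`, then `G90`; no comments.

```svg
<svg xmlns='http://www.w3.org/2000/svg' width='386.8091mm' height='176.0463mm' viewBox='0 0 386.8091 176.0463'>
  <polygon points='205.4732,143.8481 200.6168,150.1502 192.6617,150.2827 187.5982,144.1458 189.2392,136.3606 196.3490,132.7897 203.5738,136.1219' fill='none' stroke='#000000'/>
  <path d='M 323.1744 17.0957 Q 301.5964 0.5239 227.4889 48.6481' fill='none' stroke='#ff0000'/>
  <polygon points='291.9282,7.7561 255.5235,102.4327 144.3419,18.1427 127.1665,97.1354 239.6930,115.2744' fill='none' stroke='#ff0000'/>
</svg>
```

G21
G90
G0 X205.4732 Y32.1982
M3 S912
G1 X200.6168 Y25.8961 F1704
G1 X192.6617 Y25.7636
G1 X187.5982 Y31.9005
G1 X189.2392 Y39.6857
G1 X196.3490 Y43.2566
G1 X203.5738 Y39.9244
G1 X205.4732 Y32.1982
M5
G0 X323.1744 Y158.9506
M3 S244
G1 X302.9525 Y162.8100 F3045
G1 X271.0573 Y152.2926
G1 X227.4889 Y127.3982
M5
G0 X291.9282 Y168.2902
M3 S244
G1 X255.5235 Y73.6136 F3045
G1 X144.3419 Y157.9036
G1 X127.1665 Y78.9109
G1 X239.6930 Y60.7719
G1 X291.9282 Y168.2902
M5
G0 X0.0000 Y0.0000

Since the viewBox matches the mm dimensions, user units are millimetres directly. The only transform is the Y-flip y_m = 176.0463 − y_svg.

Shape 1 is a regular polygon drawn with `<polygon>`. Its stroke #000000 means cut at S912, F1704. After flipping Y the toolpath is (205.4732,32.1982) → (200.6168,25.8961) → (192.6617,25.7636) → (187.5982,31.9005) → (189.2392,39.6857) → (196.3490,43.2566) → (203.5738,39.9244) → (205.4732,32.1982), returning to the start.

Shape 2 is a quadratic bezier drawn with `<path>`. Its stroke #ff0000 means engrave at S244, F3045. After flipping Y the toolpath is (323.1744,158.9506) → (302.9525,162.8100) → (271.0573,152.2926) → (227.4889,127.3982).

Shape 3 is a closed polygon drawn with `<polygon>`. Its stroke #ff0000 means engrave at S244, F3045. After flipping Y the toolpath is (291.9282,168.2902) → (255.5235,73.6136) → (144.3419,157.9036) → (127.1665,78.9109) → (239.6930,60.7719) → (291.9282,168.2902), returning to the start.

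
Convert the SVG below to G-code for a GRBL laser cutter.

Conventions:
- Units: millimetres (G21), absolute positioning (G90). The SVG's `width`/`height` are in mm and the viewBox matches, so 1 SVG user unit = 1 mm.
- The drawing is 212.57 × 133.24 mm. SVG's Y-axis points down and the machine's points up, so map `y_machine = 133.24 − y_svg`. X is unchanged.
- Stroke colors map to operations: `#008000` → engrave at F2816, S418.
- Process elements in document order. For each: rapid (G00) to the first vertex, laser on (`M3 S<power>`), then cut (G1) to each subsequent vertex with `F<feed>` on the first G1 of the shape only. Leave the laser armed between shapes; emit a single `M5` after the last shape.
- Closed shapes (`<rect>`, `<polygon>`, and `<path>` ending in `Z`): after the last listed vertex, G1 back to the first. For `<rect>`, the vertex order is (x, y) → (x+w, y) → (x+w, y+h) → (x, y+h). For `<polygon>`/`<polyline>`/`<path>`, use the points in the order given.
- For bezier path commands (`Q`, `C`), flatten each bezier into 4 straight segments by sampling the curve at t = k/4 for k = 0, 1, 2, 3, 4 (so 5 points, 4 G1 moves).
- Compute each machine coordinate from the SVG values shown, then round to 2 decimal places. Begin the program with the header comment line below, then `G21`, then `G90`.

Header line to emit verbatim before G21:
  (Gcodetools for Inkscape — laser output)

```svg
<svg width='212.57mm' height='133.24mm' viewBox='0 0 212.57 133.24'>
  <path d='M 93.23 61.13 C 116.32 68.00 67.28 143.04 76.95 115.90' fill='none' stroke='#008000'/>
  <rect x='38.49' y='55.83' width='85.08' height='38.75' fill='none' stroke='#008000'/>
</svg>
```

(Gcodetools for Inkscape — laser output)
G21
G90
G00 X93.23 Y72.11
M3 S418
G1 X99.07 Y56.84 F2816
G1 X90.12 Y31.97
G1 X78.66 Y13.48
G1 X76.95 Y17.34
G00 X38.49 Y77.41
M3 S418
G1 X123.57 Y77.41 F2816
G1 X123.57 Y38.66
G1 X38.49 Y38.66
G1 X38.49 Y77.41
M5

1 u = 1 mm; y_m = 133.24 − y.

[1] `<path>` cubic bezier, #008000→engrave S418 F2816: (93.23,72.11) → (99.07,56.84) → (90.12,31.97) → (78.66,13.48) → (76.95,17.34)

[2] `<rect>` rectangle, #008000→engrave S418 F2816: (38.49,77.41) → (123.57,77.41) → (123.57,38.66) → (38.49,38.66) → (38.49,77.41) (closed)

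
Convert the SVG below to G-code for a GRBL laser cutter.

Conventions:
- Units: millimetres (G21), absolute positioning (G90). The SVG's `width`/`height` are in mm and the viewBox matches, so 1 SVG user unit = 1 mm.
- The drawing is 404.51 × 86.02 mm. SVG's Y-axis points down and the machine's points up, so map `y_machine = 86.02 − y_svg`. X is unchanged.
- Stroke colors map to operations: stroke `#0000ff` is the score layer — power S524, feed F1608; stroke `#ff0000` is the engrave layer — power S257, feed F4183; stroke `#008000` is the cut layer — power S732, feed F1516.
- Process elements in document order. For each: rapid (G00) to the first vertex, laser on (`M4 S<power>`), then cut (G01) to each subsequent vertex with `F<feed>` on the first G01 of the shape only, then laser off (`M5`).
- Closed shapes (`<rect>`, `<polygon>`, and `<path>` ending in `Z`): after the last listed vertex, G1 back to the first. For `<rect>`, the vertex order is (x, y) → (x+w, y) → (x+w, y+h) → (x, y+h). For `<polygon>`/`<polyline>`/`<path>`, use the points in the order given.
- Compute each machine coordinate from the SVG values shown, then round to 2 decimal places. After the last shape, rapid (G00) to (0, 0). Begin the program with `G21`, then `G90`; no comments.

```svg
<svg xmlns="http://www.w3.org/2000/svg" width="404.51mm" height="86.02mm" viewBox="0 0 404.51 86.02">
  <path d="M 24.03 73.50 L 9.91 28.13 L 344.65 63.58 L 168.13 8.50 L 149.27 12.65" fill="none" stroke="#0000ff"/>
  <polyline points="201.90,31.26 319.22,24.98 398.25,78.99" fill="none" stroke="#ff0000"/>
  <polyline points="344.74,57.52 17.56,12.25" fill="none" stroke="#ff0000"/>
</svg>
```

viewBox `0 0 404.51 86.02` with mm width/height → 1 unit = 1 mm. Flip: y_m = 86.02 − y_svg.

**Shape 1** — `<path>` open polyline, stroke `#0000ff` → score (S524, F1608). Machine vertices: (24.03,12.52) → (9.91,57.89) → (344.65,22.44) → (168.13,77.52) → (149.27,73.37). Open path.

**Shape 2** — `<polyline>` open polyline, stroke `#ff0000` → engrave (S257, F4183). Machine vertices: (201.90,54.76) → (319.22,61.04) → (398.25,7.03). Open path.

**Shape 3** — `<polyline>` line segment, stroke `#ff0000` → engrave (S257, F4183). Machine vertices: (344.74,28.50) → (17.56,73.77). Open path.

G21
G90
G00 X24.03 Y12.52
M4 S524
G01 X9.91 Y57.89 F1608
G01 X344.65 Y22.44
G01 X168.13 Y77.52
G01 X149.27 Y73.37
M5
G00 X201.90 Y54.76
M4 S257
G01 X319.22 Y61.04 F4183
G01 X398.25 Y7.03
M5
G00 X344.74 Y28.50
M4 S257
G01 X17.56 Y73.77 F4183
M5
G00 X0.00 Y0.00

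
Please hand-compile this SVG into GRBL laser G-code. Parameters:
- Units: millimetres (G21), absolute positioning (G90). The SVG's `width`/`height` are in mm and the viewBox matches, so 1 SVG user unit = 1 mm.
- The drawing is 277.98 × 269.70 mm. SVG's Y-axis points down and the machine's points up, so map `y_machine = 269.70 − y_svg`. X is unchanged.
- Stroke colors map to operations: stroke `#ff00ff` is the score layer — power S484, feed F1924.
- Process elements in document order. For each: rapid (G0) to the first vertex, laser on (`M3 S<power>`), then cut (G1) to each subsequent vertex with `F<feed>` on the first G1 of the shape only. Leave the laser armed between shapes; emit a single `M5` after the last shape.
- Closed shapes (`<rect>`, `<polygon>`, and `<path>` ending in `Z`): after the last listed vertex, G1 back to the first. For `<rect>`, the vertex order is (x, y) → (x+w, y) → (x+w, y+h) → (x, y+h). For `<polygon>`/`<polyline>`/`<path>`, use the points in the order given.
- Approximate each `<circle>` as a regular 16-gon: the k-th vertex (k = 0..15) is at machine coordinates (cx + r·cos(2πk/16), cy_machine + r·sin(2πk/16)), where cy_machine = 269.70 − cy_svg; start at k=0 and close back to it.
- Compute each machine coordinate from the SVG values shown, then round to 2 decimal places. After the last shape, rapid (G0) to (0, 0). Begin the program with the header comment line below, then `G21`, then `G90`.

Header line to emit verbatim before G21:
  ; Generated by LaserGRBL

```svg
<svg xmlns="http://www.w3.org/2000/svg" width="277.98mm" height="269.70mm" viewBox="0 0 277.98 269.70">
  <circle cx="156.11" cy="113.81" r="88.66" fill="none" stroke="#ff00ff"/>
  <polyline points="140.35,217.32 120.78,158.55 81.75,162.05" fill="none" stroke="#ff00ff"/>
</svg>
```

; Generated by LaserGRBL
G21
G90
G0 X244.77 Y155.89
M3 S484
G1 X238.02 Y189.82 F1924
G1 X218.80 Y218.58
G1 X190.04 Y237.80
G1 X156.11 Y244.55
G1 X122.18 Y237.80
G1 X93.42 Y218.58
G1 X74.20 Y189.82
G1 X67.45 Y155.89
G1 X74.20 Y121.96
G1 X93.42 Y93.20
G1 X122.18 Y73.98
G1 X156.11 Y67.23
G1 X190.04 Y73.98
G1 X218.80 Y93.20
G1 X238.02 Y121.96
G1 X244.77 Y155.89
G0 X140.35 Y52.38
M3 S484
G1 X120.78 Y111.15 F1924
G1 X81.75 Y107.65
M5
G0 X0.00 Y0.00

Since the viewBox matches the mm dimensions, user units are millimetres directly. The only transform is the Y-flip y_m = 269.70 − y_svg.

Shape 1 is a circle drawn with `<circle>`. Its stroke #ff00ff means score at S484, F1924. After flipping Y the toolpath is (244.77,155.89) → (238.02,189.82) → (218.80,218.58) → (190.04,237.80) → (156.11,244.55) → (122.18,237.80) → (93.42,218.58) → (74.20,189.82) → (67.45,155.89) → (74.20,121.96) → (93.42,93.20) → (122.18,73.98) → (156.11,67.23) → (190.04,73.98) → (218.80,93.20) → (238.02,121.96) → (244.77,155.89), returning to the start.

Shape 2 is a open polyline drawn with `<polyline>`. Its stroke #ff00ff means score at S484, F1924. After flipping Y the toolpath is (140.35,52.38) → (120.78,111.15) → (81.75,107.65).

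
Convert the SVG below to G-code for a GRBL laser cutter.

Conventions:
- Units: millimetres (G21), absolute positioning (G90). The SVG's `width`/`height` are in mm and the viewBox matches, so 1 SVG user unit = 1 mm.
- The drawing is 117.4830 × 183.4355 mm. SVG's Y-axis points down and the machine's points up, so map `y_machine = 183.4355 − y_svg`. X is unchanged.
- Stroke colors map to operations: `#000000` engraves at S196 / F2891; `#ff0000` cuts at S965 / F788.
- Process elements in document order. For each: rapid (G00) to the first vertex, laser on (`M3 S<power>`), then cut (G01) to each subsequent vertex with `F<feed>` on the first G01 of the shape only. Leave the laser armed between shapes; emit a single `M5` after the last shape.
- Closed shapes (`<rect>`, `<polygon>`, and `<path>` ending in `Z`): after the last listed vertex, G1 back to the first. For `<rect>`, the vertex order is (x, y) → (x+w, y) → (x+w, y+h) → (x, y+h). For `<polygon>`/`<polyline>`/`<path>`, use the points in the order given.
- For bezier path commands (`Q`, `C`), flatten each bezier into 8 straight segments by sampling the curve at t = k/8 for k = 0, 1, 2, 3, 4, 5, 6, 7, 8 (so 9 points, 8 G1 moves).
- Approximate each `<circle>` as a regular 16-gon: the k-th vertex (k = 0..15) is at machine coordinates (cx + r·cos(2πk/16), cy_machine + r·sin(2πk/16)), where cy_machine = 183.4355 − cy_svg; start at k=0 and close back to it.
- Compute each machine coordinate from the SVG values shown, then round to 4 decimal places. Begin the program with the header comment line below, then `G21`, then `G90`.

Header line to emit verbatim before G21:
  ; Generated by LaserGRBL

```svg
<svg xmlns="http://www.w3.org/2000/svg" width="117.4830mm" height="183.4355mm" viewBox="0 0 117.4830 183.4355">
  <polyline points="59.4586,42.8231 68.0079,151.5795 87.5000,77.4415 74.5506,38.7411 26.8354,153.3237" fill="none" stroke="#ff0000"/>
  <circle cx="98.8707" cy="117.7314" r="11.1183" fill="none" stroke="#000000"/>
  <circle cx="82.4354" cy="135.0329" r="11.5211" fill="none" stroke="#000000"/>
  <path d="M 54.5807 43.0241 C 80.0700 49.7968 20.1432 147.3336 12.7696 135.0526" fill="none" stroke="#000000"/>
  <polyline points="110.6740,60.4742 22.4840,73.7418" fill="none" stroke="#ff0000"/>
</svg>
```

; Generated by LaserGRBL
G21
G90
G00 X59.4586 Y140.6124
M3 S965
G01 X68.0079 Y31.8560 F788
G01 X87.5000 Y105.9940
G01 X74.5506 Y144.6944
G01 X26.8354 Y30.1118
G00 X109.9890 Y65.7041
M3 S196
G01 X109.1427 Y69.9589 F2891
G01 X106.7325 Y73.5659
G01 X103.1255 Y75.9761
G01 X98.8707 Y76.8224
G01 X94.6159 Y75.9761
G01 X91.0089 Y73.5659
G01 X88.5987 Y69.9589
G01 X87.7524 Y65.7041
G01 X88.5987 Y61.4493
G01 X91.0089 Y57.8423
G01 X94.6159 Y55.4321
G01 X98.8707 Y54.5858
G01 X103.1255 Y55.4321
G01 X106.7325 Y57.8423
G01 X109.1427 Y61.4493
G01 X109.9890 Y65.7041
G00 X93.9565 Y48.4026
M3 S196
G01 X93.0795 Y52.8115 F2891
G01 X90.5820 Y56.5492
G01 X86.8443 Y59.0467
G01 X82.4354 Y59.9237
G01 X78.0265 Y59.0467
G01 X74.2888 Y56.5492
G01 X71.7913 Y52.8115
G01 X70.9143 Y48.4026
G01 X71.7913 Y43.9937
G01 X74.2888 Y40.2560
G01 X78.0265 Y37.7585
G01 X82.4354 Y36.8815
G01 X86.8443 Y37.7585
G01 X90.5820 Y40.2560
G01 X93.0795 Y43.9937
G01 X93.9565 Y48.4026
G00 X54.5807 Y140.4114
M3 S196
G01 X60.4048 Y134.0088 F2891
G01 X59.8379 Y121.4477
G01 X54.4970 Y105.0786
G01 X45.9987 Y87.2520
G01 X35.9601 Y70.3186
G01 X25.9978 Y56.6289
G01 X17.7287 Y48.5335
G01 X12.7696 Y48.3829
G00 X110.6740 Y122.9613
M3 S965
G01 X22.4840 Y109.6937 F788
M5

viewBox `0 0 117.4830 183.4355` with mm width/height → 1 unit = 1 mm. Flip: y_m = 183.4355 − y_svg.

**Shape 1** — `<polyline>` open polyline, stroke `#ff0000` → cut (S965, F788). Machine vertices: (59.4586,140.6124) → (68.0079,31.8560) → (87.5000,105.9940) → (74.5506,144.6944) → (26.8354,30.1118). Open path.

**Shape 2** — `<circle>` circle, stroke `#000000` → engrave (S196, F2891). Machine vertices: (109.9890,65.7041) → (109.1427,69.9589) → (106.7325,73.5659) → (103.1255,75.9761) → (98.8707,76.8224) → (94.6159,75.9761) → (91.0089,73.5659) → (88.5987,69.9589) → (87.7524,65.7041) → (88.5987,61.4493) → (91.0089,57.8423) → (94.6159,55.4321) → (98.8707,54.5858) → (103.1255,55.4321) → (106.7325,57.8423) → (109.1427,61.4493) → (109.9890,65.7041). Closed: final G1 returns to the first vertex.

**Shape 3** — `<circle>` circle, stroke `#000000` → engrave (S196, F2891). Machine vertices: (93.9565,48.4026) → (93.0795,52.8115) → (90.5820,56.5492) → (86.8443,59.0467) → (82.4354,59.9237) → (78.0265,59.0467) → (74.2888,56.5492) → (71.7913,52.8115) → (70.9143,48.4026) → (71.7913,43.9937) → (74.2888,40.2560) → (78.0265,37.7585) → (82.4354,36.8815) → (86.8443,37.7585) → (90.5820,40.2560) → (93.0795,43.9937) → (93.9565,48.4026). Closed: final G1 returns to the first vertex.

**Shape 4** — `<path>` cubic bezier, stroke `#000000` → engrave (S196, F2891). Control points (SVG): P0=(54.5807,43.0241), P1=(80.0700,49.7968), P2=(20.1432,147.3336), P3=(12.7696,135.0526); sampled at t=k/8. Machine vertices: (54.5807,140.4114) → (60.4048,134.0088) → (59.8379,121.4477) → (54.4970,105.0786) → (45.9987,87.2520) → (35.9601,70.3186) → (25.9978,56.6289) → (17.7287,48.5335) → (12.7696,48.3829). Open path.

**Shape 5** — `<polyline>` line segment, stroke `#ff0000` → cut (S965, F788). Machine vertices: (110.6740,122.9613) → (22.4840,109.6937). Open path.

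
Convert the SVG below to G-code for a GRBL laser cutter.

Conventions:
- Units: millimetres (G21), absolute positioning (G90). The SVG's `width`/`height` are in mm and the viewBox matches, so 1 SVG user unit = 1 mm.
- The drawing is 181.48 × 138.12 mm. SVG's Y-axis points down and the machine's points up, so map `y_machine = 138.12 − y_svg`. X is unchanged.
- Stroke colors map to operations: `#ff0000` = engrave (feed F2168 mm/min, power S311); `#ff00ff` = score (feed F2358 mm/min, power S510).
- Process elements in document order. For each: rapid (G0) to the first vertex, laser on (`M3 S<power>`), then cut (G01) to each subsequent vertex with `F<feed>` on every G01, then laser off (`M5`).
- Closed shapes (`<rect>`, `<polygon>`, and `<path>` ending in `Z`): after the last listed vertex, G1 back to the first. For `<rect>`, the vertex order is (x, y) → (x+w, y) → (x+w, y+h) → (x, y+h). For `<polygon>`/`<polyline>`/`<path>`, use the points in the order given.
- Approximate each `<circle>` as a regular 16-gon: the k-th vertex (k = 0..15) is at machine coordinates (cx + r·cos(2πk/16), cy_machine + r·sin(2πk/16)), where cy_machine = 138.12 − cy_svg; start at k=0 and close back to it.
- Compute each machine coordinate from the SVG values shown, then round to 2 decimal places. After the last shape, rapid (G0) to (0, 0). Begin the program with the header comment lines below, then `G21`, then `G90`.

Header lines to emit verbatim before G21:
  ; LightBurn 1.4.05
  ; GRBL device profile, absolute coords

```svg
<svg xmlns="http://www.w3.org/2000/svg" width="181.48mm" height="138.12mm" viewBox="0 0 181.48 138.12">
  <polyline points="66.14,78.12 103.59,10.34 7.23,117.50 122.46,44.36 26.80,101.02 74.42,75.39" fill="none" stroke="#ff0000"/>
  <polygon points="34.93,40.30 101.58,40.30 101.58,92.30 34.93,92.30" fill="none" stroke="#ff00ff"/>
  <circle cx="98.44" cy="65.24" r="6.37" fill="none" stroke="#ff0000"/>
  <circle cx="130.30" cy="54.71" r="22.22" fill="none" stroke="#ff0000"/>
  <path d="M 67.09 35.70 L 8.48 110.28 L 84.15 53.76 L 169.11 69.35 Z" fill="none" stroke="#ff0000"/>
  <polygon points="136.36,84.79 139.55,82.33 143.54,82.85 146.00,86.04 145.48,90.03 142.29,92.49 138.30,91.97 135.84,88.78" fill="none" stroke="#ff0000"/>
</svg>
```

1 u = 1 mm; y_m = 138.12 − y.

[1] `<polyline>` open polyline, #ff0000→engrave S311 F2168: (66.14,60.00) → (103.59,127.78) → (7.23,20.62) → (122.46,93.76) → (26.80,37.10) → (74.42,62.73)

[2] `<polygon>` rectangle, #ff00ff→score S510 F2358: (34.93,97.82) → (101.58,97.82) → (101.58,45.82) → (34.93,45.82) → (34.93,97.82) (closed)

[3] `<circle>` circle, #ff0000→engrave S311 F2168: (104.81,72.88) → (104.33,75.32) → (102.94,77.38) → (100.88,78.77) → (98.44,79.25) → (96.00,78.77) → (93.94,77.38) → (92.55,75.32) → (92.07,72.88) → (92.55,70.44) → (93.94,68.38) → (96.00,66.99) → (98.44,66.51) → (100.88,66.99) → (102.94,68.38) → (104.33,70.44) → (104.81,72.88) (closed)

[4] `<circle>` circle, #ff0000→engrave S311 F2168: (152.52,83.41) → (150.83,91.91) → (146.01,99.12) → (138.80,103.94) → (130.30,105.63) → (121.80,103.94) → (114.59,99.12) → (109.77,91.91) → (108.08,83.41) → (109.77,74.91) → (114.59,67.70) → (121.80,62.88) → (130.30,61.19) → (138.80,62.88) → (146.01,67.70) → (150.83,74.91) → (152.52,83.41) (closed)

[5] `<path>` closed polygon, #ff0000→engrave S311 F2168: (67.09,102.42) → (8.48,27.84) → (84.15,84.36) → (169.11,68.77) → (67.09,102.42) (closed)

[6] `<polygon>` regular polygon, #ff0000→engrave S311 F2168: (136.36,53.33) → (139.55,55.79) → (143.54,55.27) → (146.00,52.08) → (145.48,48.09) → (142.29,45.63) → (138.30,46.15) → (135.84,49.34) → (136.36,53.33) (closed)

; LightBurn 1.4.05
; GRBL device profile, absolute coords
G21
G90
G0 X66.14 Y60.00
M3 S311
G01 X103.59 Y127.78 F2168
G01 X7.23 Y20.62 F2168
G01 X122.46 Y93.76 F2168
G01 X26.80 Y37.10 F2168
G01 X74.42 Y62.73 F2168
M5
G0 X34.93 Y97.82
M3 S510
G01 X101.58 Y97.82 F2358
G01 X101.58 Y45.82 F2358
G01 X34.93 Y45.82 F2358
G01 X34.93 Y97.82 F2358
M5
G0 X104.81 Y72.88
M3 S311
G01 X104.33 Y75.32 F2168
G01 X102.94 Y77.38 F2168
G01 X100.88 Y78.77 F2168
G01 X98.44 Y79.25 F2168
G01 X96.00 Y78.77 F2168
G01 X93.94 Y77.38 F2168
G01 X92.55 Y75.32 F2168
G01 X92.07 Y72.88 F2168
G01 X92.55 Y70.44 F2168
G01 X93.94 Y68.38 F2168
G01 X96.00 Y66.99 F2168
G01 X98.44 Y66.51 F2168
G01 X100.88 Y66.99 F2168
G01 X102.94 Y68.38 F2168
G01 X104.33 Y70.44 F2168
G01 X104.81 Y72.88 F2168
M5
G0 X152.52 Y83.41
M3 S311
G01 X150.83 Y91.91 F2168
G01 X146.01 Y99.12 F2168
G01 X138.80 Y103.94 F2168
G01 X130.30 Y105.63 F2168
G01 X121.80 Y103.94 F2168
G01 X114.59 Y99.12 F2168
G01 X109.77 Y91.91 F2168
G01 X108.08 Y83.41 F2168
G01 X109.77 Y74.91 F2168
G01 X114.59 Y67.70 F2168
G01 X121.80 Y62.88 F2168
G01 X130.30 Y61.19 F2168
G01 X138.80 Y62.88 F2168
G01 X146.01 Y67.70 F2168
G01 X150.83 Y74.91 F2168
G01 X152.52 Y83.41 F2168
M5
G0 X67.09 Y102.42
M3 S311
G01 X8.48 Y27.84 F2168
G01 X84.15 Y84.36 F2168
G01 X169.11 Y68.77 F2168
G01 X67.09 Y102.42 F2168
M5
G0 X136.36 Y53.33
M3 S311
G01 X139.55 Y55.79 F2168
G01 X143.54 Y55.27 F2168
G01 X146.00 Y52.08 F2168
G01 X145.48 Y48.09 F2168
G01 X142.29 Y45.63 F2168
G01 X138.30 Y46.15 F2168
G01 X135.84 Y49.34 F2168
G01 X136.36 Y53.33 F2168
M5
G0 X0.00 Y0.00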